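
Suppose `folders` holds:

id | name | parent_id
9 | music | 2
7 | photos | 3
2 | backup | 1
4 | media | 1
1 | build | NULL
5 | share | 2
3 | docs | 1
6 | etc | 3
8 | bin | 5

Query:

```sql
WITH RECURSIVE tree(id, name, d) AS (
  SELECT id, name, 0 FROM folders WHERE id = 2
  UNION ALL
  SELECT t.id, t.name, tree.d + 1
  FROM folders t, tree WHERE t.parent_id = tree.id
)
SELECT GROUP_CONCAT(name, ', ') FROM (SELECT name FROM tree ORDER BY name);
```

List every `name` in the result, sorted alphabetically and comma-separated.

Base: id=2 (backup) at d 0.
Iteration 1: rows with parent_id in {2} -> share (id 5, d 1), music (id 9, d 1).
Iteration 2: rows with parent_id in {5,9} -> bin (id 8, d 2).
Iteration 3: no rows with parent_id in {8}; recursion stops.

backup, bin, music, share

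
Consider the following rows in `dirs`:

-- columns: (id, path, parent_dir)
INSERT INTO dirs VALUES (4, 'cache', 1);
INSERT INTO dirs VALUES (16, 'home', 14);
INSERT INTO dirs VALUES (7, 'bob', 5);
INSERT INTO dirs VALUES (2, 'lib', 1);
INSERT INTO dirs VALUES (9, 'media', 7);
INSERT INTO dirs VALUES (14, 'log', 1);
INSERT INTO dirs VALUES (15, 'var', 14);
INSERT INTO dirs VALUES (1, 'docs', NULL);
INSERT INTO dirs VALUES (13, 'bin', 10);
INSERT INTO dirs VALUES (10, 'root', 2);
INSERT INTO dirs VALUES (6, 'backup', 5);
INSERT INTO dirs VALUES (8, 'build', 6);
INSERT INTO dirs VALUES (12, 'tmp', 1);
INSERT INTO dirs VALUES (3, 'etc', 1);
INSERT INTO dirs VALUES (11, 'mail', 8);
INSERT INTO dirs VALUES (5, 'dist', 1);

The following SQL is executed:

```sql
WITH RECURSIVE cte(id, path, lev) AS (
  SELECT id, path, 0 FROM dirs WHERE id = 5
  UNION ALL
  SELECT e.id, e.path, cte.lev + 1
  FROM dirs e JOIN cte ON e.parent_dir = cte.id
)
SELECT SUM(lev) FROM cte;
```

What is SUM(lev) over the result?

Base: id=5 (dist) at lev 0.
Iteration 1: rows with parent_dir in {5} -> backup (id 6, lev 1), bob (id 7, lev 1).
Iteration 2: rows with parent_dir in {6,7} -> build (id 8, lev 2), media (id 9, lev 2).
Iteration 3: rows with parent_dir in {8,9} -> mail (id 11, lev 3).
Iteration 4: no rows with parent_dir in {11}; recursion stops.
SUM(lev) = 0 + 1 + 1 + 2 + 2 + 3 = 9.

9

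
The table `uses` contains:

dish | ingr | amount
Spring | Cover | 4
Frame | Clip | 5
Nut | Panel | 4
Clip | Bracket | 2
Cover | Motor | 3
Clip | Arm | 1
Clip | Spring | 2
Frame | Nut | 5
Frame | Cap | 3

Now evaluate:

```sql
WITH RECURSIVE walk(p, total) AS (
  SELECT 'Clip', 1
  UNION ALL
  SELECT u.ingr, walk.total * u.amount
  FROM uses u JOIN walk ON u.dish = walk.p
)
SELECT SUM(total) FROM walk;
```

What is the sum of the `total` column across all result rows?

Base: (Clip, total=1).
Iteration 1: components of {Clip} -> Arm = 1*1 = 1, Bracket = 1*2 = 2, Spring = 1*2 = 2.
Iteration 2: components of {Arm,Bracket,Spring} -> Cover = 2*4 = 8.
Iteration 3: components of {Cover} -> Motor = 8*3 = 24.
Iteration 4: no further components; recursion stops.
SUM(total) = 1 + 1 + 2 + 2 + 8 + 24 = 38.

38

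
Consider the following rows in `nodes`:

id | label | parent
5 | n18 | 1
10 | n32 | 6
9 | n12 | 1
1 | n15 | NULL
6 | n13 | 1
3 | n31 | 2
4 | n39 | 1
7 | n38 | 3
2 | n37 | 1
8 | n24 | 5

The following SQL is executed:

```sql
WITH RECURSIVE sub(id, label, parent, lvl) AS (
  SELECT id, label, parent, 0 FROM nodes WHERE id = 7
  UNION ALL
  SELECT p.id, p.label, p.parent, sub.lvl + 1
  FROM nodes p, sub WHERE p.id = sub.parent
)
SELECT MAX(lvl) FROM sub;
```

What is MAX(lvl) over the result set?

3

Base: id=7 (n38), parent=3, lvl 0.
Iteration 1: join on id=3 -> n31 (id 3, parent=2, lvl 1).
Iteration 2: join on id=2 -> n37 (id 2, parent=1, lvl 2).
Iteration 3: join on id=1 -> n15 (id 1, parent=NULL, lvl 3).
Iteration 4: parent is NULL; no match; recursion stops.
lvl values: 0, 1, 2, 3; the maximum is 3.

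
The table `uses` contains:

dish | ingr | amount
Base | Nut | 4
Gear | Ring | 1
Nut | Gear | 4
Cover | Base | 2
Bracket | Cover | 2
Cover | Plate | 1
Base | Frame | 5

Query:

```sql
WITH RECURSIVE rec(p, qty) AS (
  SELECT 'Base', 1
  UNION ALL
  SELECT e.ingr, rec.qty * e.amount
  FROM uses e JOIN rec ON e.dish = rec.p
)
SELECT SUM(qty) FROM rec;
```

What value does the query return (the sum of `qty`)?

Base: (Base, qty=1).
Iteration 1: components of {Base} -> Frame = 1*5 = 5, Nut = 1*4 = 4.
Iteration 2: components of {Frame,Nut} -> Gear = 4*4 = 16.
Iteration 3: components of {Gear} -> Ring = 16*1 = 16.
Iteration 4: no further components; recursion stops.
SUM(qty) = 1 + 4 + 5 + 16 + 16 = 42.

42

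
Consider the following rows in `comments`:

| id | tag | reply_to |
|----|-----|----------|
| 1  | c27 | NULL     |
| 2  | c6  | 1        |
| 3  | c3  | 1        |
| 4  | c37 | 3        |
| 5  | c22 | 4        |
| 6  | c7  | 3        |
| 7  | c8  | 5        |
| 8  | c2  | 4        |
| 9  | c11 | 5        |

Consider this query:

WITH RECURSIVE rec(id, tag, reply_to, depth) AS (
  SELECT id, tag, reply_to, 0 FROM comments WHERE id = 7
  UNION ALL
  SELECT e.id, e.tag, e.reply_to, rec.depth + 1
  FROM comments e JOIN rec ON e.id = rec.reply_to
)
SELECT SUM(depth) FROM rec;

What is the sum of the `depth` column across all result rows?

Base: id=7 (c8), reply_to=5, depth 0.
Iteration 1: join on id=5 -> c22 (id 5, reply_to=4, depth 1).
Iteration 2: join on id=4 -> c37 (id 4, reply_to=3, depth 2).
Iteration 3: join on id=3 -> c3 (id 3, reply_to=1, depth 3).
Iteration 4: join on id=1 -> c27 (id 1, reply_to=NULL, depth 4).
Iteration 5: reply_to is NULL; no match; recursion stops.
SUM(depth) = 0 + 1 + 2 + 3 + 4 = 10.

10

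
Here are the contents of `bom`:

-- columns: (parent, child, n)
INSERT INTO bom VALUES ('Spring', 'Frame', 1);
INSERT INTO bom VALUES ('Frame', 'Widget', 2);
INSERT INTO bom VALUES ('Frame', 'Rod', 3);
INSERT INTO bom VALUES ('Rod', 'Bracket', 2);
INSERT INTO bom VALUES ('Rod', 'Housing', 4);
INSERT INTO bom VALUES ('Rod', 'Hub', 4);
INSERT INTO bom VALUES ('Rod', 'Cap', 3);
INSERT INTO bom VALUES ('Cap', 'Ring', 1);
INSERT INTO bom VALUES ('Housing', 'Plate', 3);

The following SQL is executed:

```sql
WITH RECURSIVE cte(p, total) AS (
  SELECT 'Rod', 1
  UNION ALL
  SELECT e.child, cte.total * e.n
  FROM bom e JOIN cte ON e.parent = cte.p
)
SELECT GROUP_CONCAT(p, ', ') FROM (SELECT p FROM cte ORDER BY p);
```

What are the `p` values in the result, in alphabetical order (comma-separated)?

Base: (Rod, total=1).
Iteration 1: components of {Rod} -> Bracket = 1*2 = 2, Cap = 1*3 = 3, Housing = 1*4 = 4, Hub = 1*4 = 4.
Iteration 2: components of {Bracket,Cap,Housing,Hub} -> Plate = 4*3 = 12, Ring = 3*1 = 3.
Iteration 3: no further components; recursion stops.

Bracket, Cap, Housing, Hub, Plate, Ring, Rod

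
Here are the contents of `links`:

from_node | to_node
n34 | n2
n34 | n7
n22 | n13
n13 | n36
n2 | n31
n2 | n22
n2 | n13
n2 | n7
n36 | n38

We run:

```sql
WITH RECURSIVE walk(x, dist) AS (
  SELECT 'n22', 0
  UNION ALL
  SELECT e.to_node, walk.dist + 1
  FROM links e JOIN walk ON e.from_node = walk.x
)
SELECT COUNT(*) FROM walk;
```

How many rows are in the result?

4

Base: (n22, dist=0).
Iteration 1: edges from {n22} -> (n13, dist=1).
Iteration 2: edges from {n13} -> (n36, dist=2).
Iteration 3: edges from {n36} -> (n38, dist=3).
Iteration 4: no outgoing edges from {n38}; recursion stops.
Total rows emitted: 4.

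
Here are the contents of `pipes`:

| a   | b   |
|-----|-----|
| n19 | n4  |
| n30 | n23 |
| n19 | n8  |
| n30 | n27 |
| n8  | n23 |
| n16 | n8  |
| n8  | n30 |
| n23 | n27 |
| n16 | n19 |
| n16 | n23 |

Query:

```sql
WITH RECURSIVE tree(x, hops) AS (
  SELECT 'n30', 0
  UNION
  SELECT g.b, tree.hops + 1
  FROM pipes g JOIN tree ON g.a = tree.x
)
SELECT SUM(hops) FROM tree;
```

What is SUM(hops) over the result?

Base: (n30, hops=0).
Iteration 1: edges from {n30} -> (n23, hops=1), (n27, hops=1).
Iteration 2: edges from {n23,n27} -> (n27, hops=2).
Iteration 3: no outgoing edges from {n27}; recursion stops.
SUM(hops) = 0 + 1 + 1 + 2 = 4.

4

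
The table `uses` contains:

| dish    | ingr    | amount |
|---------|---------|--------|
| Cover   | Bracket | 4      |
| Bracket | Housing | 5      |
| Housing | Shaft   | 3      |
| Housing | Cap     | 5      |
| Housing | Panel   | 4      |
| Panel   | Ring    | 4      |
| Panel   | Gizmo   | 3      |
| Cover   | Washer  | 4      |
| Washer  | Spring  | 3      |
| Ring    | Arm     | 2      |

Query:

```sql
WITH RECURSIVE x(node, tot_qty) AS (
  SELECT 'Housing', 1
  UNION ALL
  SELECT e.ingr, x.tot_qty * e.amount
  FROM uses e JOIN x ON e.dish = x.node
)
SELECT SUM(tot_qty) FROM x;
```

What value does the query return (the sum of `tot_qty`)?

73

Base: (Housing, tot_qty=1).
Iteration 1: components of {Housing} -> Cap = 1*5 = 5, Panel = 1*4 = 4, Shaft = 1*3 = 3.
Iteration 2: components of {Cap,Panel,Shaft} -> Gizmo = 4*3 = 12, Ring = 4*4 = 16.
Iteration 3: components of {Gizmo,Ring} -> Arm = 16*2 = 32.
Iteration 4: no further components; recursion stops.
SUM(tot_qty) = 1 + 3 + 5 + 4 + 16 + 12 + 32 = 73.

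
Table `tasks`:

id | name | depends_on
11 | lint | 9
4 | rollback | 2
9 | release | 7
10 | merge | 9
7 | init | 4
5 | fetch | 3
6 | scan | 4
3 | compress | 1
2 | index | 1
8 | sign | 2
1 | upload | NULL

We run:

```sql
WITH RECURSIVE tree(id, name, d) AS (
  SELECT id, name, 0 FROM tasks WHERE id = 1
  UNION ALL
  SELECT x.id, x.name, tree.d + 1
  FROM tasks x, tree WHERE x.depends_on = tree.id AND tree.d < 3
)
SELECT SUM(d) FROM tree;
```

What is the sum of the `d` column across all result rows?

Base: id=1 (upload) at d 0.
Iteration 1: rows with depends_on in {1} -> index (id 2, d 1), compress (id 3, d 1).
Iteration 2: rows with depends_on in {2,3} -> rollback (id 4, d 2), fetch (id 5, d 2), sign (id 8, d 2).
Iteration 3: rows with depends_on in {4,5,8} -> scan (id 6, d 3), init (id 7, d 3).
Iteration 4: d < 3 fails for all current rows; recursion stops.
SUM(d) = 0 + 1 + 1 + 2 + 2 + 2 + 3 + 3 = 14.

14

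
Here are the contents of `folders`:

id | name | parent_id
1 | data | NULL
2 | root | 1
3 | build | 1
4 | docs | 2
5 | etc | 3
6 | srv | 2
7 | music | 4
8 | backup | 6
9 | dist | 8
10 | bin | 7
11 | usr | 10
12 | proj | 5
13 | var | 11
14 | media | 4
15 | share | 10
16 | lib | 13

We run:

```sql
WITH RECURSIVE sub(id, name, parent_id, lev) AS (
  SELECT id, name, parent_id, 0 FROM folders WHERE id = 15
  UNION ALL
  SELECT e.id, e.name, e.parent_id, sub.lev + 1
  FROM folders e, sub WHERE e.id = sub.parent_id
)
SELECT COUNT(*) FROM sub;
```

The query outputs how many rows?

Base: id=15 (share), parent_id=10, lev 0.
Iteration 1: join on id=10 -> bin (id 10, parent_id=7, lev 1).
Iteration 2: join on id=7 -> music (id 7, parent_id=4, lev 2).
Iteration 3: join on id=4 -> docs (id 4, parent_id=2, lev 3).
Iteration 4: join on id=2 -> root (id 2, parent_id=1, lev 4).
Iteration 5: join on id=1 -> data (id 1, parent_id=NULL, lev 5).
Iteration 6: parent_id is NULL; no match; recursion stops.
Total rows emitted: 6.

6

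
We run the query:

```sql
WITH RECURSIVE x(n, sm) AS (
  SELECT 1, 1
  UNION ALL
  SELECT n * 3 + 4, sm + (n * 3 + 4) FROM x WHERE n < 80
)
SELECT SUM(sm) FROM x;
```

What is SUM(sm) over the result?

Base: n=1, sm=1.
Iteration 1: 1 < 80 holds -> n = 1 * 3 + 4 = 7, sm = 1 + 7 = 8.
Iteration 2: 7 < 80 holds -> n = 7 * 3 + 4 = 25, sm = 8 + 25 = 33.
Iteration 3: 25 < 80 holds -> n = 25 * 3 + 4 = 79, sm = 33 + 79 = 112.
Iteration 4: 79 < 80 holds -> n = 79 * 3 + 4 = 241, sm = 112 + 241 = 353.
Iteration 5: 241 < 80 fails; recursion stops.
SUM(sm) = 1 + 8 + 33 + 112 + 353 = 507.

507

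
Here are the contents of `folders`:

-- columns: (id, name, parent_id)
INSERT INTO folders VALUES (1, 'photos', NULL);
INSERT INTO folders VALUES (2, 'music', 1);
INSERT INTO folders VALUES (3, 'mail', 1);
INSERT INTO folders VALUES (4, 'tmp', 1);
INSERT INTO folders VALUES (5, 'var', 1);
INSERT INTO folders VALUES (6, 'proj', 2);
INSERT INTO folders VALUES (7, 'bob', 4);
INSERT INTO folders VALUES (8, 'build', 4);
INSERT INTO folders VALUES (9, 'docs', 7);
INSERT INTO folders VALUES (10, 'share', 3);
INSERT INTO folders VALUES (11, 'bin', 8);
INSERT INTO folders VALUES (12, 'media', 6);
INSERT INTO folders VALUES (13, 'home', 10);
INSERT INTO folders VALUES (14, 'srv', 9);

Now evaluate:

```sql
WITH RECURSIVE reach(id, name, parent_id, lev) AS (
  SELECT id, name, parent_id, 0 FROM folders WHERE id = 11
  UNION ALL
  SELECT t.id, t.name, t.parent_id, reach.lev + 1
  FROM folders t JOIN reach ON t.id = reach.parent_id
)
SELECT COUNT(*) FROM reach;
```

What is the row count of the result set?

4

Base: id=11 (bin), parent_id=8, lev 0.
Iteration 1: join on id=8 -> build (id 8, parent_id=4, lev 1).
Iteration 2: join on id=4 -> tmp (id 4, parent_id=1, lev 2).
Iteration 3: join on id=1 -> photos (id 1, parent_id=NULL, lev 3).
Iteration 4: parent_id is NULL; no match; recursion stops.
Total rows emitted: 4.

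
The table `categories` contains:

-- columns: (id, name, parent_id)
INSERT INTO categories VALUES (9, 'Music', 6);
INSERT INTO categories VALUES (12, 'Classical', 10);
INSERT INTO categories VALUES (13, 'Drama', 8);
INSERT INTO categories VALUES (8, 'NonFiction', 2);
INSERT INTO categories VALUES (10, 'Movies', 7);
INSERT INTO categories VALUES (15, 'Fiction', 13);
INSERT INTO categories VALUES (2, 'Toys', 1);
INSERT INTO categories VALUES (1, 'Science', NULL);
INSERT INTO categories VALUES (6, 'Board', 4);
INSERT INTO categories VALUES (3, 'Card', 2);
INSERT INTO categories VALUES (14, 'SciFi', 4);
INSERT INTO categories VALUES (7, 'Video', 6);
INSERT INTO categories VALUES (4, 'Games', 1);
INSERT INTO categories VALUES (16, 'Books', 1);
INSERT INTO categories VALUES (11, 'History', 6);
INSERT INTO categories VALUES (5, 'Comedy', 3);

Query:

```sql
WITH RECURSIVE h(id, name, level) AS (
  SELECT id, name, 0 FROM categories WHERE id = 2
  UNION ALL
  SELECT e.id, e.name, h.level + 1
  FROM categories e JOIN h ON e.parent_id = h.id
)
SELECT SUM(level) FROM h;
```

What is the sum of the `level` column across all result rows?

9

Base: id=2 (Toys) at level 0.
Iteration 1: rows with parent_id in {2} -> Card (id 3, level 1), NonFiction (id 8, level 1).
Iteration 2: rows with parent_id in {3,8} -> Comedy (id 5, level 2), Drama (id 13, level 2).
Iteration 3: rows with parent_id in {5,13} -> Fiction (id 15, level 3).
Iteration 4: no rows with parent_id in {15}; recursion stops.
SUM(level) = 0 + 1 + 1 + 2 + 2 + 3 = 9.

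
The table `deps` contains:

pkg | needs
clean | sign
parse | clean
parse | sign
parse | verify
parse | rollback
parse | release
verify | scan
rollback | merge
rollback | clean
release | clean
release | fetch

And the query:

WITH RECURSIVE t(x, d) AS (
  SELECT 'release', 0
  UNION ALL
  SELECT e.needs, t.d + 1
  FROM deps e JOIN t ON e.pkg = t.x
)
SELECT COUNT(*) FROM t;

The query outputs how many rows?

Base: (release, d=0).
Iteration 1: edges from {release} -> (clean, d=1), (fetch, d=1).
Iteration 2: edges from {clean,fetch} -> (sign, d=2).
Iteration 3: no outgoing edges from {sign}; recursion stops.
Total rows emitted: 4.

4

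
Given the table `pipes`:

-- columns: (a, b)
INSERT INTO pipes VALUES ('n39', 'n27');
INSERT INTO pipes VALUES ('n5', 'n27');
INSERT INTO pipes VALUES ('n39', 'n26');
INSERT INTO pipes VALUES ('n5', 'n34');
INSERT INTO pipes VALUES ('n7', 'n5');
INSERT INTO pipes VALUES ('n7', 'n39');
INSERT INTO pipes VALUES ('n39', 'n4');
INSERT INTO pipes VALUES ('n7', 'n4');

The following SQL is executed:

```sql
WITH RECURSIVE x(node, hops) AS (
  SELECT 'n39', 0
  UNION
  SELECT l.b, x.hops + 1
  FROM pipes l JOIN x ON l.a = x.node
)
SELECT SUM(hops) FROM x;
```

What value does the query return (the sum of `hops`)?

3

Base: (n39, hops=0).
Iteration 1: edges from {n39} -> (n26, hops=1), (n27, hops=1), (n4, hops=1).
Iteration 2: no outgoing edges from {n26,n27,n4}; recursion stops.
SUM(hops) = 0 + 1 + 1 + 1 = 3.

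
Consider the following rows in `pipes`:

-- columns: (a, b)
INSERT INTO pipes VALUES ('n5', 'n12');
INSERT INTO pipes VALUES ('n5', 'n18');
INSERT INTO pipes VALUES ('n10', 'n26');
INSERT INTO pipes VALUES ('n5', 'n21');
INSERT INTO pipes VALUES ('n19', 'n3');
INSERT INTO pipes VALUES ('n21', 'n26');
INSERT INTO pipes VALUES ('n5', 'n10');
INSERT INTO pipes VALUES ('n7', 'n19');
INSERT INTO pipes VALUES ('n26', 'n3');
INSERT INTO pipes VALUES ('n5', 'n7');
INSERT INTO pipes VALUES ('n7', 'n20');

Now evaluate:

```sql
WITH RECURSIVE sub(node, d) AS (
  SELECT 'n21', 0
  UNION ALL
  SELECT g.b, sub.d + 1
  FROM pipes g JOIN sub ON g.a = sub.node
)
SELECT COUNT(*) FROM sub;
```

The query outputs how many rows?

Base: (n21, d=0).
Iteration 1: edges from {n21} -> (n26, d=1).
Iteration 2: edges from {n26} -> (n3, d=2).
Iteration 3: no outgoing edges from {n3}; recursion stops.
Total rows emitted: 3.

3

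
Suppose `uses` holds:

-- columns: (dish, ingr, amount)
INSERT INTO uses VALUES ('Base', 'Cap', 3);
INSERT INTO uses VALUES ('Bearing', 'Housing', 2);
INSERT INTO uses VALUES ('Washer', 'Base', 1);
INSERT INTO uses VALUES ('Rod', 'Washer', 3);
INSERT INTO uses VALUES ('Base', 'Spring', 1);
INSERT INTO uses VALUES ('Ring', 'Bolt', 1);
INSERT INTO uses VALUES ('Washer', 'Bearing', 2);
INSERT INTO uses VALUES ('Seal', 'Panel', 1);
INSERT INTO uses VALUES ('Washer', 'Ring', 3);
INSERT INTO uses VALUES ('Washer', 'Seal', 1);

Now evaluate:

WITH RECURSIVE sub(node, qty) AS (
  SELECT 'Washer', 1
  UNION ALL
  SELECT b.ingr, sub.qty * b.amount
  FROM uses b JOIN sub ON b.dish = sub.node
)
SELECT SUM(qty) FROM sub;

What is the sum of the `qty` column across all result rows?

Base: (Washer, qty=1).
Iteration 1: components of {Washer} -> Base = 1*1 = 1, Bearing = 1*2 = 2, Ring = 1*3 = 3, Seal = 1*1 = 1.
Iteration 2: components of {Base,Bearing,Ring,Seal} -> Bolt = 3*1 = 3, Cap = 1*3 = 3, Housing = 2*2 = 4, Panel = 1*1 = 1, Spring = 1*1 = 1.
Iteration 3: no further components; recursion stops.
SUM(qty) = 1 + 1 + 3 + 2 + 1 + 1 + 3 + 4 + 3 + 1 = 20.

20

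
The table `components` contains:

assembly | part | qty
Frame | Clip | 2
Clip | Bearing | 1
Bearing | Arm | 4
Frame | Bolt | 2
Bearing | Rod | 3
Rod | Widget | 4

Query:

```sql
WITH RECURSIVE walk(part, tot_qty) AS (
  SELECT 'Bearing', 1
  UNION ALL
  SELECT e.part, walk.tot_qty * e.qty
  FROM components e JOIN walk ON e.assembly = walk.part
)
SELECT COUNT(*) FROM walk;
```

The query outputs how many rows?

Base: (Bearing, tot_qty=1).
Iteration 1: components of {Bearing} -> Arm = 1*4 = 4, Rod = 1*3 = 3.
Iteration 2: components of {Arm,Rod} -> Widget = 3*4 = 12.
Iteration 3: no further components; recursion stops.
Total rows emitted: 4.

4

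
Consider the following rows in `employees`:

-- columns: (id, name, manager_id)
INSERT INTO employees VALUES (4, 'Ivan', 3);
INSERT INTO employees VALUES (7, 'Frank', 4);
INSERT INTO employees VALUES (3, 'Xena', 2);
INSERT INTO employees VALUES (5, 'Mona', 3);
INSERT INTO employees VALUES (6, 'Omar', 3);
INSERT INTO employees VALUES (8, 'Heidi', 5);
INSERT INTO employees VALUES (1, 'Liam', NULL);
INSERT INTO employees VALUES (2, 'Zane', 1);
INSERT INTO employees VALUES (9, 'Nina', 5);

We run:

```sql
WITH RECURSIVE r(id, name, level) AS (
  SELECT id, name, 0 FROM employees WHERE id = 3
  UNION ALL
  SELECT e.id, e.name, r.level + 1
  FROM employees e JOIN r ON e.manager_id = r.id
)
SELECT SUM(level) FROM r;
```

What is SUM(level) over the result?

Base: id=3 (Xena) at level 0.
Iteration 1: rows with manager_id in {3} -> Ivan (id 4, level 1), Mona (id 5, level 1), Omar (id 6, level 1).
Iteration 2: rows with manager_id in {4,5,6} -> Frank (id 7, level 2), Heidi (id 8, level 2), Nina (id 9, level 2).
Iteration 3: no rows with manager_id in {7,8,9}; recursion stops.
SUM(level) = 0 + 1 + 1 + 1 + 2 + 2 + 2 = 9.

9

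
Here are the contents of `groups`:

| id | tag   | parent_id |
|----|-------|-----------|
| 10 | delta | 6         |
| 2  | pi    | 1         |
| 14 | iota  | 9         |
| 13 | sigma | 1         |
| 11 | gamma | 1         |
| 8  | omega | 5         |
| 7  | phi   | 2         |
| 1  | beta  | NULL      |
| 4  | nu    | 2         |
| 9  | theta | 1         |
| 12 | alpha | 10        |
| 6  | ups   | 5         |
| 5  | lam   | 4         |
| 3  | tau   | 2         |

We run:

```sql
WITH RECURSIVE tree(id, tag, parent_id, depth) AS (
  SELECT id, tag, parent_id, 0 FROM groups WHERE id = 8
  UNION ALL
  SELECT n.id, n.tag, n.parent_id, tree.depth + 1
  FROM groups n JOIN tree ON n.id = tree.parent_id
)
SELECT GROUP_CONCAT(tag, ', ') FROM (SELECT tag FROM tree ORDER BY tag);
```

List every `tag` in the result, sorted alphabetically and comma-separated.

Base: id=8 (omega), parent_id=5, depth 0.
Iteration 1: join on id=5 -> lam (id 5, parent_id=4, depth 1).
Iteration 2: join on id=4 -> nu (id 4, parent_id=2, depth 2).
Iteration 3: join on id=2 -> pi (id 2, parent_id=1, depth 3).
Iteration 4: join on id=1 -> beta (id 1, parent_id=NULL, depth 4).
Iteration 5: parent_id is NULL; no match; recursion stops.

beta, lam, nu, omega, pi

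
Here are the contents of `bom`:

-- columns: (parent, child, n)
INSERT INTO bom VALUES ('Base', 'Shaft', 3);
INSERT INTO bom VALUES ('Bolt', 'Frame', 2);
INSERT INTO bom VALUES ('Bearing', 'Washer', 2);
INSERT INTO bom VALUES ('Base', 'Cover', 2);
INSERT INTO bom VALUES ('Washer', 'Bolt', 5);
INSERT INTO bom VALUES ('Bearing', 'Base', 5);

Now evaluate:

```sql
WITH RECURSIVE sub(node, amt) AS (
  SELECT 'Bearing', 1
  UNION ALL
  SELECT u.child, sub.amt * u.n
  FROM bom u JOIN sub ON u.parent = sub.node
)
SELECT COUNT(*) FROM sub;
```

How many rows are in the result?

7

Base: (Bearing, amt=1).
Iteration 1: components of {Bearing} -> Base = 1*5 = 5, Washer = 1*2 = 2.
Iteration 2: components of {Base,Washer} -> Bolt = 2*5 = 10, Cover = 5*2 = 10, Shaft = 5*3 = 15.
Iteration 3: components of {Bolt,Cover,Shaft} -> Frame = 10*2 = 20.
Iteration 4: no further components; recursion stops.
Total rows emitted: 7.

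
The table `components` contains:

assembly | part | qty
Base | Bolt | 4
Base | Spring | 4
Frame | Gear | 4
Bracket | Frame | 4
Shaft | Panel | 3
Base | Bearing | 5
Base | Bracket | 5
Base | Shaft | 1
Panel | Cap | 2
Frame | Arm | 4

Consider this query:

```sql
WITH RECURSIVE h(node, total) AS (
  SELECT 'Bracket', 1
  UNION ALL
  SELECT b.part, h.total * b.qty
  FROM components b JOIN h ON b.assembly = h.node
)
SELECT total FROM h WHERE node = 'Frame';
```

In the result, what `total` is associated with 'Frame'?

4

Base: (Bracket, total=1).
Iteration 1: components of {Bracket} -> Frame = 1*4 = 4.
Iteration 2: components of {Frame} -> Arm = 4*4 = 16, Gear = 4*4 = 16.
Iteration 3: no further components; recursion stops.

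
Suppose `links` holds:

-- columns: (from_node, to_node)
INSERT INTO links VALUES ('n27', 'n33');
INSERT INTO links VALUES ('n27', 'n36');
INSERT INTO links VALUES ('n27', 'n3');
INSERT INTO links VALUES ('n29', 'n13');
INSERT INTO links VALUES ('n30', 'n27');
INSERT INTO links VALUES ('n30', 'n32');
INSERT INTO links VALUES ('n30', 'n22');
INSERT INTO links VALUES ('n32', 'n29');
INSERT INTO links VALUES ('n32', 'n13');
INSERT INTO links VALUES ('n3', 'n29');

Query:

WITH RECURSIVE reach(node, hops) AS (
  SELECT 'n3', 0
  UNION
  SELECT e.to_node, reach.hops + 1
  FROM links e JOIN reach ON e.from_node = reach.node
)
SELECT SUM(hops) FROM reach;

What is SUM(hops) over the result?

Base: (n3, hops=0).
Iteration 1: edges from {n3} -> (n29, hops=1).
Iteration 2: edges from {n29} -> (n13, hops=2).
Iteration 3: no outgoing edges from {n13}; recursion stops.
SUM(hops) = 0 + 1 + 2 = 3.

3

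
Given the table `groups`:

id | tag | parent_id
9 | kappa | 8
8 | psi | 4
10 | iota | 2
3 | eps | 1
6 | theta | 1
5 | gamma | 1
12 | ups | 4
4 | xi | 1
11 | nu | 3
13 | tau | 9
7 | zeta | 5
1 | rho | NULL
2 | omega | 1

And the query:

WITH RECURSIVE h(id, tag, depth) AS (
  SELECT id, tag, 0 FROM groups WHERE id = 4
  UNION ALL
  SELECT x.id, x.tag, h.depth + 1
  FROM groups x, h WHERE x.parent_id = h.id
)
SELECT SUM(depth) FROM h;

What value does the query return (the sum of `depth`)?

7

Base: id=4 (xi) at depth 0.
Iteration 1: rows with parent_id in {4} -> psi (id 8, depth 1), ups (id 12, depth 1).
Iteration 2: rows with parent_id in {8,12} -> kappa (id 9, depth 2).
Iteration 3: rows with parent_id in {9} -> tau (id 13, depth 3).
Iteration 4: no rows with parent_id in {13}; recursion stops.
SUM(depth) = 0 + 1 + 1 + 2 + 3 = 7.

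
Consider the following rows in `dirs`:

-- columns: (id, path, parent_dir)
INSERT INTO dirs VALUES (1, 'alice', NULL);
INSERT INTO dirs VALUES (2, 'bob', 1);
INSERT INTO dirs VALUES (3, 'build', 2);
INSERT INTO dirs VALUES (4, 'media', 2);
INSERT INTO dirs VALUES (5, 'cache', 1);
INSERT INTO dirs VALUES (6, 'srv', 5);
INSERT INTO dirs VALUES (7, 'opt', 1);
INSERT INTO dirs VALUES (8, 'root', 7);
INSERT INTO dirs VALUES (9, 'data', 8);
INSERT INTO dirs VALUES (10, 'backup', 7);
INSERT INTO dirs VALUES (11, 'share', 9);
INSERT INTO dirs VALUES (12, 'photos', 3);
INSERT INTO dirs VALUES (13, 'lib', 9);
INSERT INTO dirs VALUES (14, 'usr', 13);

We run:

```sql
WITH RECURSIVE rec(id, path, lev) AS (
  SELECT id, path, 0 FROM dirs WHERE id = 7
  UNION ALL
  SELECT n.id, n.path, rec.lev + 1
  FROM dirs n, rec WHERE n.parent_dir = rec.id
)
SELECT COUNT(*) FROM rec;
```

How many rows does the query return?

Base: id=7 (opt) at lev 0.
Iteration 1: rows with parent_dir in {7} -> root (id 8, lev 1), backup (id 10, lev 1).
Iteration 2: rows with parent_dir in {8,10} -> data (id 9, lev 2).
Iteration 3: rows with parent_dir in {9} -> share (id 11, lev 3), lib (id 13, lev 3).
Iteration 4: rows with parent_dir in {11,13} -> usr (id 14, lev 4).
Iteration 5: no rows with parent_dir in {14}; recursion stops.
Total rows emitted: 7.

7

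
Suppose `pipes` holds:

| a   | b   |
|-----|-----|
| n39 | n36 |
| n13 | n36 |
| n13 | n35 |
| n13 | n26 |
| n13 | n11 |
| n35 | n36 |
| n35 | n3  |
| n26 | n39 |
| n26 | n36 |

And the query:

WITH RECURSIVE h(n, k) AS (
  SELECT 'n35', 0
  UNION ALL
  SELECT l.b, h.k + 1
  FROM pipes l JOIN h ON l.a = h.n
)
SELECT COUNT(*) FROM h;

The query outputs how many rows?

3

Base: (n35, k=0).
Iteration 1: edges from {n35} -> (n3, k=1), (n36, k=1).
Iteration 2: no outgoing edges from {n3,n36}; recursion stops.
Total rows emitted: 3.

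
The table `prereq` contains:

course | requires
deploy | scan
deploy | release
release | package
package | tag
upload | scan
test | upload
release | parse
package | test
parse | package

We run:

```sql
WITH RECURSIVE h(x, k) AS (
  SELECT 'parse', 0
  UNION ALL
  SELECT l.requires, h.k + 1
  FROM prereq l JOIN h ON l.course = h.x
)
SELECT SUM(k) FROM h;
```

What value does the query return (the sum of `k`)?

12

Base: (parse, k=0).
Iteration 1: edges from {parse} -> (package, k=1).
Iteration 2: edges from {package} -> (tag, k=2), (test, k=2).
Iteration 3: edges from {tag,test} -> (upload, k=3).
Iteration 4: edges from {upload} -> (scan, k=4).
Iteration 5: no outgoing edges from {scan}; recursion stops.
SUM(k) = 0 + 1 + 2 + 2 + 3 + 4 = 12.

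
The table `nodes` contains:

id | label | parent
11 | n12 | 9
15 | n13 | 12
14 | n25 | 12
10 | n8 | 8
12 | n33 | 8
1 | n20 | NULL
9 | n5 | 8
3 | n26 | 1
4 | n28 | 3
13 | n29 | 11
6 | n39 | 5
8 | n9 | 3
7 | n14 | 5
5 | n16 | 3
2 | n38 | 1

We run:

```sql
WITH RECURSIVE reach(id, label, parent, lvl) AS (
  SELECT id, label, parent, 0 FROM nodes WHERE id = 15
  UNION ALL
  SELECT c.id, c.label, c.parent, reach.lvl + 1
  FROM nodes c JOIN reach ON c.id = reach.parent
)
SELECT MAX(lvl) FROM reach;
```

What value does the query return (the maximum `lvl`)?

Base: id=15 (n13), parent=12, lvl 0.
Iteration 1: join on id=12 -> n33 (id 12, parent=8, lvl 1).
Iteration 2: join on id=8 -> n9 (id 8, parent=3, lvl 2).
Iteration 3: join on id=3 -> n26 (id 3, parent=1, lvl 3).
Iteration 4: join on id=1 -> n20 (id 1, parent=NULL, lvl 4).
Iteration 5: parent is NULL; no match; recursion stops.
lvl values: 0, 1, 2, 3, 4; the maximum is 4.

4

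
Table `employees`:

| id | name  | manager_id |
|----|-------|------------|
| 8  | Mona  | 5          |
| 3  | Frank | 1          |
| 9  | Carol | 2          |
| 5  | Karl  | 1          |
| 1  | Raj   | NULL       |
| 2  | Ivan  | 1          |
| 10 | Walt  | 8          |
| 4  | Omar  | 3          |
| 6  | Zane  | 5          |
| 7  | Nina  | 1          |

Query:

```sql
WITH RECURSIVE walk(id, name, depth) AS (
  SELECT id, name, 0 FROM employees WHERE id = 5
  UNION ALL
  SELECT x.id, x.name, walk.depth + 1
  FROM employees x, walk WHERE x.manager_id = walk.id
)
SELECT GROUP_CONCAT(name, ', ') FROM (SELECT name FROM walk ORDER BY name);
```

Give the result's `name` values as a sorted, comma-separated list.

Karl, Mona, Walt, Zane

Base: id=5 (Karl) at depth 0.
Iteration 1: rows with manager_id in {5} -> Zane (id 6, depth 1), Mona (id 8, depth 1).
Iteration 2: rows with manager_id in {6,8} -> Walt (id 10, depth 2).
Iteration 3: no rows with manager_id in {10}; recursion stops.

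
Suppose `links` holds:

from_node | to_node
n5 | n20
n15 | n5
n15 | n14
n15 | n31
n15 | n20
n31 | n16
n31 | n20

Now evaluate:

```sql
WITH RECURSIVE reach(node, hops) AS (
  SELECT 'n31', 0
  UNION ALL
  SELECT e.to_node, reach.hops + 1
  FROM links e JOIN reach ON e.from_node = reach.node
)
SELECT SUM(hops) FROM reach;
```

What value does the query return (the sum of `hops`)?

Base: (n31, hops=0).
Iteration 1: edges from {n31} -> (n16, hops=1), (n20, hops=1).
Iteration 2: no outgoing edges from {n16,n20}; recursion stops.
SUM(hops) = 0 + 1 + 1 = 2.

2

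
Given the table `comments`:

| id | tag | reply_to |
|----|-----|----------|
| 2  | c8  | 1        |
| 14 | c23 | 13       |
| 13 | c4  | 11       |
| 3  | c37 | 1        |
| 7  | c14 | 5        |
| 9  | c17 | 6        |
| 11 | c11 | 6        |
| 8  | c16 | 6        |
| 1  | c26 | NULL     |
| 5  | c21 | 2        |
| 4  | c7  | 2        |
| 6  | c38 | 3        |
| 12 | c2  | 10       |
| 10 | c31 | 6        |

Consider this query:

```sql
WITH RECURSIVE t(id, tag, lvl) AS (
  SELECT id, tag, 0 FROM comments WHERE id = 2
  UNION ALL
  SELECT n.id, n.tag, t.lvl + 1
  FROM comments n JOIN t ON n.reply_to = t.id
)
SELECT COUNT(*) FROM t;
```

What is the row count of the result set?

4

Base: id=2 (c8) at lvl 0.
Iteration 1: rows with reply_to in {2} -> c7 (id 4, lvl 1), c21 (id 5, lvl 1).
Iteration 2: rows with reply_to in {4,5} -> c14 (id 7, lvl 2).
Iteration 3: no rows with reply_to in {7}; recursion stops.
Total rows emitted: 4.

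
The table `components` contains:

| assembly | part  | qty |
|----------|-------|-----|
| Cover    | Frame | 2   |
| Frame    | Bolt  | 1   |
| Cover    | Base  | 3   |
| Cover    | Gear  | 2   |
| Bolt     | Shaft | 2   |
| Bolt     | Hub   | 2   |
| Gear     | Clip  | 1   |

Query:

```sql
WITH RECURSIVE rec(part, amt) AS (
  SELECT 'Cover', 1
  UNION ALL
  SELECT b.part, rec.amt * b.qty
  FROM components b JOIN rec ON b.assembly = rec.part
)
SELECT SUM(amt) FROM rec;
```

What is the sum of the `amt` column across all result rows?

20

Base: (Cover, amt=1).
Iteration 1: components of {Cover} -> Base = 1*3 = 3, Frame = 1*2 = 2, Gear = 1*2 = 2.
Iteration 2: components of {Base,Frame,Gear} -> Bolt = 2*1 = 2, Clip = 2*1 = 2.
Iteration 3: components of {Bolt,Clip} -> Hub = 2*2 = 4, Shaft = 2*2 = 4.
Iteration 4: no further components; recursion stops.
SUM(amt) = 1 + 2 + 3 + 2 + 2 + 2 + 4 + 4 = 20.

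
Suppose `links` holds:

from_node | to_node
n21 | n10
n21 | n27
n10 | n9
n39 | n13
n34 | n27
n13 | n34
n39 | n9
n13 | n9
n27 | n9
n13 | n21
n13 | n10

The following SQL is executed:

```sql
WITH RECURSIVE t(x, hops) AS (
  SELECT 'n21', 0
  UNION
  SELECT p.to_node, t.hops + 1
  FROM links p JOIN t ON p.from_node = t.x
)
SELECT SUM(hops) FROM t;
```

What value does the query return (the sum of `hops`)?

4

Base: (n21, hops=0).
Iteration 1: edges from {n21} -> (n10, hops=1), (n27, hops=1).
Iteration 2: edges from {n10,n27} -> (n9, hops=2). [UNION drops 1 duplicate row(s)]
Iteration 3: no outgoing edges from {n9}; recursion stops.
SUM(hops) = 0 + 1 + 1 + 2 = 4.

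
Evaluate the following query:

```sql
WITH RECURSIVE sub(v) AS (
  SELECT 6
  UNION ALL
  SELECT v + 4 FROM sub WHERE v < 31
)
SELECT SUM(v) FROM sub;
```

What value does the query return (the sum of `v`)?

160

Base: v=6.
Iteration 1: 6 < 31 holds -> v = 6 + 4 = 10.
Iteration 2: 10 < 31 holds -> v = 10 + 4 = 14.
Iteration 3: 14 < 31 holds -> v = 14 + 4 = 18.
Iteration 4: 18 < 31 holds -> v = 18 + 4 = 22.
Iteration 5: 22 < 31 holds -> v = 22 + 4 = 26.
Iteration 6: 26 < 31 holds -> v = 26 + 4 = 30.
Iteration 7: 30 < 31 holds -> v = 30 + 4 = 34.
Iteration 8: 34 < 31 fails; recursion stops.
SUM(v) = 6 + 10 + 14 + 18 + 22 + 26 + 30 + 34 = 160.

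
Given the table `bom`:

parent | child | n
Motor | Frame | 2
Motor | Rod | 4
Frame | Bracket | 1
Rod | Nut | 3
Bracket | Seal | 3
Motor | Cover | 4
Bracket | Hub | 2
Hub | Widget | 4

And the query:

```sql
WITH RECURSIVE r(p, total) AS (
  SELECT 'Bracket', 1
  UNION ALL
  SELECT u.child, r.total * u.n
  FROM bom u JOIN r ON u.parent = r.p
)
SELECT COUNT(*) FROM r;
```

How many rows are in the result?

Base: (Bracket, total=1).
Iteration 1: components of {Bracket} -> Hub = 1*2 = 2, Seal = 1*3 = 3.
Iteration 2: components of {Hub,Seal} -> Widget = 2*4 = 8.
Iteration 3: no further components; recursion stops.
Total rows emitted: 4.

4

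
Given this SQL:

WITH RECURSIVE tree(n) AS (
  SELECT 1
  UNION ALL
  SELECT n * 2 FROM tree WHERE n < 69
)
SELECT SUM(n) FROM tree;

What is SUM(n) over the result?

Base: n=1.
Iteration 1: 1 < 69 holds -> n = 1 * 2 = 2.
Iteration 2: 2 < 69 holds -> n = 2 * 2 = 4.
Iteration 3: 4 < 69 holds -> n = 4 * 2 = 8.
Iteration 4: 8 < 69 holds -> n = 8 * 2 = 16.
Iteration 5: 16 < 69 holds -> n = 16 * 2 = 32.
Iteration 6: 32 < 69 holds -> n = 32 * 2 = 64.
Iteration 7: 64 < 69 holds -> n = 64 * 2 = 128.
Iteration 8: 128 < 69 fails; recursion stops.
SUM(n) = 1 + 2 + 4 + 8 + 16 + 32 + 64 + 128 = 255.

255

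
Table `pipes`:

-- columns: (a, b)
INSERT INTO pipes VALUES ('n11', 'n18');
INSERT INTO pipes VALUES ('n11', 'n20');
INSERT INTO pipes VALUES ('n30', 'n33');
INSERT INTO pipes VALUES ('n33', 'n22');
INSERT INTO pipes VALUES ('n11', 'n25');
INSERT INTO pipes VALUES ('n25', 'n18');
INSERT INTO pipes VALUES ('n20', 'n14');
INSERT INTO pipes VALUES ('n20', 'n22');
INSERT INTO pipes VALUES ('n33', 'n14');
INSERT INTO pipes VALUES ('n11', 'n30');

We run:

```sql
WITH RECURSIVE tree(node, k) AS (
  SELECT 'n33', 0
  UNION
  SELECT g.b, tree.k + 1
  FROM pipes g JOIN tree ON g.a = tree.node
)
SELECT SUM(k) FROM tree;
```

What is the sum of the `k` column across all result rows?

Base: (n33, k=0).
Iteration 1: edges from {n33} -> (n14, k=1), (n22, k=1).
Iteration 2: no outgoing edges from {n14,n22}; recursion stops.
SUM(k) = 0 + 1 + 1 = 2.

2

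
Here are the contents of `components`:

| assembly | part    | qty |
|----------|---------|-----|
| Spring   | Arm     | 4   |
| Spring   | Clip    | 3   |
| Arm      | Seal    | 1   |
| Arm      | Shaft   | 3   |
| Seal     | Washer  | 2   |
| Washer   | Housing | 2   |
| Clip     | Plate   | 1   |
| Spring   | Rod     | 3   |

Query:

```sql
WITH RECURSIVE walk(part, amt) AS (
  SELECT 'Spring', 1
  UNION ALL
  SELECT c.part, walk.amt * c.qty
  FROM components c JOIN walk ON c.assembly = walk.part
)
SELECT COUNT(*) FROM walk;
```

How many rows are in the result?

9

Base: (Spring, amt=1).
Iteration 1: components of {Spring} -> Arm = 1*4 = 4, Clip = 1*3 = 3, Rod = 1*3 = 3.
Iteration 2: components of {Arm,Clip,Rod} -> Plate = 3*1 = 3, Seal = 4*1 = 4, Shaft = 4*3 = 12.
Iteration 3: components of {Plate,Seal,Shaft} -> Washer = 4*2 = 8.
Iteration 4: components of {Washer} -> Housing = 8*2 = 16.
Iteration 5: no further components; recursion stops.
Total rows emitted: 9.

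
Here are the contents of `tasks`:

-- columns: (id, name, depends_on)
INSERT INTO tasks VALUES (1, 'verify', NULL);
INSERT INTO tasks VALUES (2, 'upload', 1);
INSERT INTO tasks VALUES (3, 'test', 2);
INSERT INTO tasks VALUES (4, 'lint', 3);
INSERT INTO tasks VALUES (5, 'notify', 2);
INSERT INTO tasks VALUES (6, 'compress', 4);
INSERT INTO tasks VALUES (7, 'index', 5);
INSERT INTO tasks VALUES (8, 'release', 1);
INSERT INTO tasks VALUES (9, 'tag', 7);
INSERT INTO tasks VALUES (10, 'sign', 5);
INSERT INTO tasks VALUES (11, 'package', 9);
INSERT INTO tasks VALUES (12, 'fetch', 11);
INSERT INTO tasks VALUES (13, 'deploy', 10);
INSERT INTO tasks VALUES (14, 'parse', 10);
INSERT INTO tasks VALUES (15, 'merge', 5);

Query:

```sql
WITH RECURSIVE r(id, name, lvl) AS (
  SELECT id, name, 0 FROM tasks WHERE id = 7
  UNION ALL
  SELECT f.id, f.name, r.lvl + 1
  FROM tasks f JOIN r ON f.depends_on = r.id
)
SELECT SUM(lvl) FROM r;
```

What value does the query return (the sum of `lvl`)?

6

Base: id=7 (index) at lvl 0.
Iteration 1: rows with depends_on in {7} -> tag (id 9, lvl 1).
Iteration 2: rows with depends_on in {9} -> package (id 11, lvl 2).
Iteration 3: rows with depends_on in {11} -> fetch (id 12, lvl 3).
Iteration 4: no rows with depends_on in {12}; recursion stops.
SUM(lvl) = 0 + 1 + 2 + 3 = 6.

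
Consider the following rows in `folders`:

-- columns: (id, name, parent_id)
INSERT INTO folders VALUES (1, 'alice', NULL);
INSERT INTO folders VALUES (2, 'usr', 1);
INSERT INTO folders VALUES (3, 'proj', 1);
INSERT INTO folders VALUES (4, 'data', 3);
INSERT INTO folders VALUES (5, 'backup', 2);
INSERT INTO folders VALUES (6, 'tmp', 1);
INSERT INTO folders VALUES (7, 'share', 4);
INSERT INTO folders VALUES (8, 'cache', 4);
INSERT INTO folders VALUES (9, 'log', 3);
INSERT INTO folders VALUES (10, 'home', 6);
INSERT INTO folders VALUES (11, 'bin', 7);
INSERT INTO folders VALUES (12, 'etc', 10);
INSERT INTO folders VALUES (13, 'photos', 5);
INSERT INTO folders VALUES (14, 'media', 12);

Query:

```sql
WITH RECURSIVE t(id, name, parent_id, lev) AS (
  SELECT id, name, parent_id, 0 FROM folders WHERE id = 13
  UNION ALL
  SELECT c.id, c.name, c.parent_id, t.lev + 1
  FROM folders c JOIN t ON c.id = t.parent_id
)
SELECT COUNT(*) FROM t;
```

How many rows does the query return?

Base: id=13 (photos), parent_id=5, lev 0.
Iteration 1: join on id=5 -> backup (id 5, parent_id=2, lev 1).
Iteration 2: join on id=2 -> usr (id 2, parent_id=1, lev 2).
Iteration 3: join on id=1 -> alice (id 1, parent_id=NULL, lev 3).
Iteration 4: parent_id is NULL; no match; recursion stops.
Total rows emitted: 4.

4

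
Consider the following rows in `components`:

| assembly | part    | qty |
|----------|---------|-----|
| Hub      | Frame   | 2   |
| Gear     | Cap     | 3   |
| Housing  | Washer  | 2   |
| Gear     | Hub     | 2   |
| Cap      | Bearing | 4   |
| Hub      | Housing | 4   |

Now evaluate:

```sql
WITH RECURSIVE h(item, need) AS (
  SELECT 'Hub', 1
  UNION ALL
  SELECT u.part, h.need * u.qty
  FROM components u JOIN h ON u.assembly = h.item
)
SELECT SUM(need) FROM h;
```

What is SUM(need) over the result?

15

Base: (Hub, need=1).
Iteration 1: components of {Hub} -> Frame = 1*2 = 2, Housing = 1*4 = 4.
Iteration 2: components of {Frame,Housing} -> Washer = 4*2 = 8.
Iteration 3: no further components; recursion stops.
SUM(need) = 1 + 4 + 2 + 8 = 15.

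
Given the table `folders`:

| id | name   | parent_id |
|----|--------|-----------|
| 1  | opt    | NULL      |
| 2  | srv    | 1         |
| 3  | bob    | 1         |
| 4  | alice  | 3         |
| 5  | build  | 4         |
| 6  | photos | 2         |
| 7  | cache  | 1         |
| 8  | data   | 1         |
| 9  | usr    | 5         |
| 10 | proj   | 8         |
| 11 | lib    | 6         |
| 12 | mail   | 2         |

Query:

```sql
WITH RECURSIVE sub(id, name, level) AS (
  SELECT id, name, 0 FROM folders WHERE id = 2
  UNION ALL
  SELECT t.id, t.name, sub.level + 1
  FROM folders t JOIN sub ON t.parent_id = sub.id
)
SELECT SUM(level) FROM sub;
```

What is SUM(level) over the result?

Base: id=2 (srv) at level 0.
Iteration 1: rows with parent_id in {2} -> photos (id 6, level 1), mail (id 12, level 1).
Iteration 2: rows with parent_id in {6,12} -> lib (id 11, level 2).
Iteration 3: no rows with parent_id in {11}; recursion stops.
SUM(level) = 0 + 1 + 1 + 2 = 4.

4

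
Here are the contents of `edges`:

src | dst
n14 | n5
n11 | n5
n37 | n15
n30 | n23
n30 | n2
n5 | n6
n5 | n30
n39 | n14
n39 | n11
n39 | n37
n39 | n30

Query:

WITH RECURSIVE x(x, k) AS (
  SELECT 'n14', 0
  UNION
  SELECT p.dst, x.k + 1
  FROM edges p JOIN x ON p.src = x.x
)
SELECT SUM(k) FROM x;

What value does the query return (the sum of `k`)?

Base: (n14, k=0).
Iteration 1: edges from {n14} -> (n5, k=1).
Iteration 2: edges from {n5} -> (n30, k=2), (n6, k=2).
Iteration 3: edges from {n30,n6} -> (n2, k=3), (n23, k=3).
Iteration 4: no outgoing edges from {n2,n23}; recursion stops.
SUM(k) = 0 + 1 + 2 + 2 + 3 + 3 = 11.

11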